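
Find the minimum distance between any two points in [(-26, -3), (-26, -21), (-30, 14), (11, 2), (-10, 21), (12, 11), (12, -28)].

Computing all pairwise distances among 7 points:

d((-26, -3), (-26, -21)) = 18.0
d((-26, -3), (-30, 14)) = 17.4642
d((-26, -3), (11, 2)) = 37.3363
d((-26, -3), (-10, 21)) = 28.8444
d((-26, -3), (12, 11)) = 40.4969
d((-26, -3), (12, -28)) = 45.4863
d((-26, -21), (-30, 14)) = 35.2278
d((-26, -21), (11, 2)) = 43.566
d((-26, -21), (-10, 21)) = 44.9444
d((-26, -21), (12, 11)) = 49.679
d((-26, -21), (12, -28)) = 38.6394
d((-30, 14), (11, 2)) = 42.72
d((-30, 14), (-10, 21)) = 21.1896
d((-30, 14), (12, 11)) = 42.107
d((-30, 14), (12, -28)) = 59.397
d((11, 2), (-10, 21)) = 28.3196
d((11, 2), (12, 11)) = 9.0554 <-- minimum
d((11, 2), (12, -28)) = 30.0167
d((-10, 21), (12, 11)) = 24.1661
d((-10, 21), (12, -28)) = 53.7122
d((12, 11), (12, -28)) = 39.0

Closest pair: (11, 2) and (12, 11) with distance 9.0554

The closest pair is (11, 2) and (12, 11) with Euclidean distance 9.0554. For 7 points, brute-force pairwise comparison is shown above. For large n, the divide-and-conquer algorithm (sort by x, recurse on halves, check the dividing strip) achieves O(n log n).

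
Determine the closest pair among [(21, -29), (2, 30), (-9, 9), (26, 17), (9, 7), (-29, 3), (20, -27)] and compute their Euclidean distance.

Computing all pairwise distances among 7 points:

d((21, -29), (2, 30)) = 61.9839
d((21, -29), (-9, 9)) = 48.4149
d((21, -29), (26, 17)) = 46.2709
d((21, -29), (9, 7)) = 37.9473
d((21, -29), (-29, 3)) = 59.3633
d((21, -29), (20, -27)) = 2.2361 <-- minimum
d((2, 30), (-9, 9)) = 23.7065
d((2, 30), (26, 17)) = 27.2947
d((2, 30), (9, 7)) = 24.0416
d((2, 30), (-29, 3)) = 41.1096
d((2, 30), (20, -27)) = 59.7746
d((-9, 9), (26, 17)) = 35.9026
d((-9, 9), (9, 7)) = 18.1108
d((-9, 9), (-29, 3)) = 20.8806
d((-9, 9), (20, -27)) = 46.2277
d((26, 17), (9, 7)) = 19.7231
d((26, 17), (-29, 3)) = 56.7539
d((26, 17), (20, -27)) = 44.4072
d((9, 7), (-29, 3)) = 38.2099
d((9, 7), (20, -27)) = 35.7351
d((-29, 3), (20, -27)) = 57.4543

Closest pair: (21, -29) and (20, -27) with distance 2.2361

The closest pair is (21, -29) and (20, -27) with Euclidean distance 2.2361. For 7 points, brute-force pairwise comparison is shown above. For large n, the divide-and-conquer algorithm (sort by x, recurse on halves, check the dividing strip) achieves O(n log n).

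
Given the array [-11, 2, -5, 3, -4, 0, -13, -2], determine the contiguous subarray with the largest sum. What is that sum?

Using Kadane's algorithm on [-11, 2, -5, 3, -4, 0, -13, -2]:

Scanning through the array:
Position 1 (value 2): max_ending_here = 2, max_so_far = 2
Position 2 (value -5): max_ending_here = -3, max_so_far = 2
Position 3 (value 3): max_ending_here = 3, max_so_far = 3
Position 4 (value -4): max_ending_here = -1, max_so_far = 3
Position 5 (value 0): max_ending_here = 0, max_so_far = 3
Position 6 (value -13): max_ending_here = -13, max_so_far = 3
Position 7 (value -2): max_ending_here = -2, max_so_far = 3

Maximum subarray: [3]
Maximum sum: 3

The maximum subarray is [3] with sum 3. This subarray runs from index 3 to index 3.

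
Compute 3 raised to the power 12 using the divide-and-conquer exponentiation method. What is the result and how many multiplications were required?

Computing 3^12 by squaring (build up from 3^1; each line after the first costs one multiplication):

3^1 = 3
3^2 = (3^1)^2 = 3^2 = 9
3^3 = 3 * 3^2 = 3 * 9 = 27
3^6 = (3^3)^2 = 27^2 = 729
3^12 = (3^6)^2 = 729^2 = 531441

Result: 531441
Multiplications needed: 4 (4 lines after 3^1)

3^12 = 531441. Using exponentiation by squaring, this requires 4 multiplications. The key idea: if the exponent is even, square the half-power; if odd, multiply by the base once.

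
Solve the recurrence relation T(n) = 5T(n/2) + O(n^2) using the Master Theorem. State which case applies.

Master Theorem for T(n) = 5T(n/2) + O(n^2):

a = 5, b = 2, c = 2
log_b(a) = log_2(5) = 2.3219

Case 1: c = 2 < log_2(5) = 2.3219
T(n) = O(n^(log_2 5))

For T(n) = 5T(n/2) + O(n^2): log_2(5) = 2.3219. This is Case 1 of the Master Theorem (c < log_b(a), work dominated by leaves), giving O(n^(log_2 5)).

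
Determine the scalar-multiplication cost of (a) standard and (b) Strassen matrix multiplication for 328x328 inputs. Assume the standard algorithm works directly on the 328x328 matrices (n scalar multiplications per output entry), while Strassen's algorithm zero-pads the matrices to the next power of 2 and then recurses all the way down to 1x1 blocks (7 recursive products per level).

Matrix multiplication for 328x328 matrices:

Strassen's algorithm requires power-of-2 dimensions. Pad 328x328 to 512x512 (next power of 2).

Standard algorithm: 328^3 = 35287552 multiplications
Strassen's algorithm: 7^(log2(512)) = 7^9 = 40353607 multiplications
Difference: 35287552 - 40353607 = -5066055 (Strassen uses MORE here due to padding overhead — for small or just-over-power-of-2 n, padding can outweigh the per-level savings)

Standard: 35287552 multiplications (328^3). Strassen: 40353607 multiplications (7^9, after padding to 512x512). Strassen reduces 8 recursive multiplications to 7 at each level.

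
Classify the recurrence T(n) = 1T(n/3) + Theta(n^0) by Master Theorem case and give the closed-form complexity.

Master Theorem for T(n) = 1T(n/3) + O(n^0):

a = 1, b = 3, c = 0
log_b(a) = log_3(1) = 0.0000

Case 2: c = 0 = log_3(1) = 0.0000
T(n) = O(n^0 log n) = O(log n)

For T(n) = 1T(n/3) + O(n^0): log_3(1) = 0.0000. This is Case 2 of the Master Theorem (c = log_b(a), equal work at all levels), giving O(log n).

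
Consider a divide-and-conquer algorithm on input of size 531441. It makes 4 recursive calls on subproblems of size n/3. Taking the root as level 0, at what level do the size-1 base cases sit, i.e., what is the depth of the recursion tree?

For divide and conquer with division factor 3:

Problem sizes at each level:
Level 0: 531441
Level 1: 177147
Level 2: 59049
Level 3: 19683
Level 4: 6561
Level 5: 2187
Level 6: 729
Level 7: 243
Level 8: 81
Level 9: 27
Level 10: 9
Level 11: 3
Level 12: 1

The root is level 0 and the size-1 base case is level 12 (the tree spans levels 0 through 12, i.e. 13 levels counting the root), so the depth is the number of divisions: log_3(531441) = 12

The recursion tree depth is log_3(531441) = 12. At each level, the problem size is divided by 3, so it takes 12 divisions to reduce to a base case of size 1. The algorithm makes 4 recursive calls at each level.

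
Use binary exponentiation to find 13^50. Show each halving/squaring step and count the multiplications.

Computing 13^50 by squaring (build up from 13^1; each line after the first costs one multiplication):

13^1 = 13
13^2 = (13^1)^2 = 13^2 = 169
13^3 = 13 * 13^2 = 13 * 169 = 2197
13^6 = (13^3)^2 = 2197^2 = 4826809
13^12 = (13^6)^2 = 4826809^2 = 23298085122481
13^24 = (13^12)^2 = 23298085122481^2 = 542800770374370512771595361
13^25 = 13 * 13^24 = 13 * 542800770374370512771595361 = 7056410014866816666030739693
13^50 = (13^25)^2 = 7056410014866816666030739693^2 = 49792922297912707801714181535533618316401192004725734249

Result: 49792922297912707801714181535533618316401192004725734249
Multiplications needed: 7 (7 lines after 13^1)

13^50 = 49792922297912707801714181535533618316401192004725734249. Using exponentiation by squaring, this requires 7 multiplications. The key idea: if the exponent is even, square the half-power; if odd, multiply by the base once.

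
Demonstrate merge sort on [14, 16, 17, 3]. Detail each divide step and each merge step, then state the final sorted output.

Merge sort trace:

Split: [14, 16, 17, 3] -> [14, 16] and [17, 3]
  Split: [14, 16] -> [14] and [16]
  Merge: [14] + [16] -> [14, 16]
  Split: [17, 3] -> [17] and [3]
  Merge: [17] + [3] -> [3, 17]
Merge: [14, 16] + [3, 17] -> [3, 14, 16, 17]

Final sorted array: [3, 14, 16, 17]

The merge sort proceeds by recursively splitting the array and merging sorted halves.
After all merges, the sorted array is [3, 14, 16, 17].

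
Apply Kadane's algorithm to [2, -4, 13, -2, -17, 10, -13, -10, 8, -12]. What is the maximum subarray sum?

Using Kadane's algorithm on [2, -4, 13, -2, -17, 10, -13, -10, 8, -12]:

Scanning through the array:
Position 1 (value -4): max_ending_here = -2, max_so_far = 2
Position 2 (value 13): max_ending_here = 13, max_so_far = 13
Position 3 (value -2): max_ending_here = 11, max_so_far = 13
Position 4 (value -17): max_ending_here = -6, max_so_far = 13
Position 5 (value 10): max_ending_here = 10, max_so_far = 13
Position 6 (value -13): max_ending_here = -3, max_so_far = 13
Position 7 (value -10): max_ending_here = -10, max_so_far = 13
Position 8 (value 8): max_ending_here = 8, max_so_far = 13
Position 9 (value -12): max_ending_here = -4, max_so_far = 13

Maximum subarray: [13]
Maximum sum: 13

The maximum subarray is [13] with sum 13. This subarray runs from index 2 to index 2.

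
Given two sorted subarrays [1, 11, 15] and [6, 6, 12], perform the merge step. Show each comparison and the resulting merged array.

Merging process:

Compare 1 vs 6: take 1 from left. Merged: [1]
Compare 11 vs 6: take 6 from right. Merged: [1, 6]
Compare 11 vs 6: take 6 from right. Merged: [1, 6, 6]
Compare 11 vs 12: take 11 from left. Merged: [1, 6, 6, 11]
Compare 15 vs 12: take 12 from right. Merged: [1, 6, 6, 11, 12]
Append remaining from left: [15]. Merged: [1, 6, 6, 11, 12, 15]

Final merged array: [1, 6, 6, 11, 12, 15]
Total comparisons: 5

The merged array is [1, 6, 6, 11, 12, 15], requiring 5 comparisons. The merge step runs in O(n) time where n is the total number of elements.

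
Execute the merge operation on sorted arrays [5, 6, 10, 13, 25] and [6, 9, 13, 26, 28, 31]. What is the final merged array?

Merging process:

Compare 5 vs 6: take 5 from left. Merged: [5]
Compare 6 vs 6: take 6 from left. Merged: [5, 6]
Compare 10 vs 6: take 6 from right. Merged: [5, 6, 6]
Compare 10 vs 9: take 9 from right. Merged: [5, 6, 6, 9]
Compare 10 vs 13: take 10 from left. Merged: [5, 6, 6, 9, 10]
Compare 13 vs 13: take 13 from left. Merged: [5, 6, 6, 9, 10, 13]
Compare 25 vs 13: take 13 from right. Merged: [5, 6, 6, 9, 10, 13, 13]
Compare 25 vs 26: take 25 from left. Merged: [5, 6, 6, 9, 10, 13, 13, 25]
Append remaining from right: [26, 28, 31]. Merged: [5, 6, 6, 9, 10, 13, 13, 25, 26, 28, 31]

Final merged array: [5, 6, 6, 9, 10, 13, 13, 25, 26, 28, 31]
Total comparisons: 8

The merged array is [5, 6, 6, 9, 10, 13, 13, 25, 26, 28, 31], requiring 8 comparisons. The merge step runs in O(n) time where n is the total number of elements.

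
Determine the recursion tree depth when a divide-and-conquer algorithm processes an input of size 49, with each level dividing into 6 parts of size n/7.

For divide and conquer with division factor 7:

Problem sizes at each level:
Level 0: 49
Level 1: 7
Level 2: 1

The root is level 0 and the size-1 base case is level 2 (the tree spans levels 0 through 2, i.e. 3 levels counting the root), so the depth is the number of divisions: log_7(49) = 2

The recursion tree depth is log_7(49) = 2. At each level, the problem size is divided by 7, so it takes 2 divisions to reduce to a base case of size 1. The algorithm makes 6 recursive calls at each level.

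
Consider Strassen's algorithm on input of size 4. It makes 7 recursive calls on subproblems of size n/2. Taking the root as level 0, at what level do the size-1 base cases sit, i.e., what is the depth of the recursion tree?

For divide and conquer with division factor 2:

Problem sizes at each level:
Level 0: 4
Level 1: 2
Level 2: 1

The root is level 0 and the size-1 base case is level 2 (the tree spans levels 0 through 2, i.e. 3 levels counting the root), so the depth is the number of divisions: log_2(4) = 2

The recursion tree depth is log_2(4) = 2. At each level, the problem size is divided by 2, so it takes 2 divisions to reduce to a base case of size 1. The algorithm makes 7 recursive calls at each level.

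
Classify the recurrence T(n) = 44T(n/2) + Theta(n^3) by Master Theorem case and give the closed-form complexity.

Master Theorem for T(n) = 44T(n/2) + O(n^3):

a = 44, b = 2, c = 3
log_b(a) = log_2(44) = 5.4594

Case 1: c = 3 < log_2(44) = 5.4594
T(n) = O(n^(log_2 44))

For T(n) = 44T(n/2) + O(n^3): log_2(44) = 5.4594. This is Case 1 of the Master Theorem (c < log_b(a), work dominated by leaves), giving O(n^(log_2 44)).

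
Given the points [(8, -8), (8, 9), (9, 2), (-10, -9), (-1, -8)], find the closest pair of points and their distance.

Computing all pairwise distances among 5 points:

d((8, -8), (8, 9)) = 17.0
d((8, -8), (9, 2)) = 10.0499
d((8, -8), (-10, -9)) = 18.0278
d((8, -8), (-1, -8)) = 9.0
d((8, 9), (9, 2)) = 7.0711 <-- minimum
d((8, 9), (-10, -9)) = 25.4558
d((8, 9), (-1, -8)) = 19.2354
d((9, 2), (-10, -9)) = 21.9545
d((9, 2), (-1, -8)) = 14.1421
d((-10, -9), (-1, -8)) = 9.0554

Closest pair: (8, 9) and (9, 2) with distance 7.0711

The closest pair is (8, 9) and (9, 2) with Euclidean distance 7.0711. For 5 points, brute-force pairwise comparison is shown above. For large n, the divide-and-conquer algorithm (sort by x, recurse on halves, check the dividing strip) achieves O(n log n).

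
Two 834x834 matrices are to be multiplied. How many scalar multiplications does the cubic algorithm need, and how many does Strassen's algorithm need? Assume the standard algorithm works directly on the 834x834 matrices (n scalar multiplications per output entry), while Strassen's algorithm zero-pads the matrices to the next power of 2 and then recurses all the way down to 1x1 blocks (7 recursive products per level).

Matrix multiplication for 834x834 matrices:

Strassen's algorithm requires power-of-2 dimensions. Pad 834x834 to 1024x1024 (next power of 2).

Standard algorithm: 834^3 = 580093704 multiplications
Strassen's algorithm: 7^(log2(1024)) = 7^10 = 282475249 multiplications
Savings: 580093704 - 282475249 = 297618455 multiplications

Standard: 580093704 multiplications (834^3). Strassen: 282475249 multiplications (7^10, after padding to 1024x1024). Strassen reduces 8 recursive multiplications to 7 at each level.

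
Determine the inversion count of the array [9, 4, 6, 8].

Finding inversions in [9, 4, 6, 8]:

(0, 1): arr[0]=9 > arr[1]=4
(0, 2): arr[0]=9 > arr[2]=6
(0, 3): arr[0]=9 > arr[3]=8

Total inversions: 3

The array has 3 inversion(s): (0,1), (0,2), (0,3). Each pair (i,j) satisfies i < j and arr[i] > arr[j].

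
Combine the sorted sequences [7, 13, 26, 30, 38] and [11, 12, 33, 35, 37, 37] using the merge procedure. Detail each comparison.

Merging process:

Compare 7 vs 11: take 7 from left. Merged: [7]
Compare 13 vs 11: take 11 from right. Merged: [7, 11]
Compare 13 vs 12: take 12 from right. Merged: [7, 11, 12]
Compare 13 vs 33: take 13 from left. Merged: [7, 11, 12, 13]
Compare 26 vs 33: take 26 from left. Merged: [7, 11, 12, 13, 26]
Compare 30 vs 33: take 30 from left. Merged: [7, 11, 12, 13, 26, 30]
Compare 38 vs 33: take 33 from right. Merged: [7, 11, 12, 13, 26, 30, 33]
Compare 38 vs 35: take 35 from right. Merged: [7, 11, 12, 13, 26, 30, 33, 35]
Compare 38 vs 37: take 37 from right. Merged: [7, 11, 12, 13, 26, 30, 33, 35, 37]
Compare 38 vs 37: take 37 from right. Merged: [7, 11, 12, 13, 26, 30, 33, 35, 37, 37]
Append remaining from left: [38]. Merged: [7, 11, 12, 13, 26, 30, 33, 35, 37, 37, 38]

Final merged array: [7, 11, 12, 13, 26, 30, 33, 35, 37, 37, 38]
Total comparisons: 10

The merged array is [7, 11, 12, 13, 26, 30, 33, 35, 37, 37, 38], requiring 10 comparisons. The merge step runs in O(n) time where n is the total number of elements.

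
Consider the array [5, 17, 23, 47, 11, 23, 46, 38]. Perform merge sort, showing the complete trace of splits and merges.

Merge sort trace:

Split: [5, 17, 23, 47, 11, 23, 46, 38] -> [5, 17, 23, 47] and [11, 23, 46, 38]
  Split: [5, 17, 23, 47] -> [5, 17] and [23, 47]
    Split: [5, 17] -> [5] and [17]
    Merge: [5] + [17] -> [5, 17]
    Split: [23, 47] -> [23] and [47]
    Merge: [23] + [47] -> [23, 47]
  Merge: [5, 17] + [23, 47] -> [5, 17, 23, 47]
  Split: [11, 23, 46, 38] -> [11, 23] and [46, 38]
    Split: [11, 23] -> [11] and [23]
    Merge: [11] + [23] -> [11, 23]
    Split: [46, 38] -> [46] and [38]
    Merge: [46] + [38] -> [38, 46]
  Merge: [11, 23] + [38, 46] -> [11, 23, 38, 46]
Merge: [5, 17, 23, 47] + [11, 23, 38, 46] -> [5, 11, 17, 23, 23, 38, 46, 47]

Final sorted array: [5, 11, 17, 23, 23, 38, 46, 47]

The merge sort proceeds by recursively splitting the array and merging sorted halves.
After all merges, the sorted array is [5, 11, 17, 23, 23, 38, 46, 47].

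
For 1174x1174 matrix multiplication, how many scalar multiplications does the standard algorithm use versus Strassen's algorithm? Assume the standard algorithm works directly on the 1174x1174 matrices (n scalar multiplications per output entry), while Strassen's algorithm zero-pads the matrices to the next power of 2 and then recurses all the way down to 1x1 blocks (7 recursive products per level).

Matrix multiplication for 1174x1174 matrices:

Strassen's algorithm requires power-of-2 dimensions. Pad 1174x1174 to 2048x2048 (next power of 2).

Standard algorithm: 1174^3 = 1618096024 multiplications
Strassen's algorithm: 7^(log2(2048)) = 7^11 = 1977326743 multiplications
Difference: 1618096024 - 1977326743 = -359230719 (Strassen uses MORE here due to padding overhead — for small or just-over-power-of-2 n, padding can outweigh the per-level savings)

Standard: 1618096024 multiplications (1174^3). Strassen: 1977326743 multiplications (7^11, after padding to 2048x2048). Strassen reduces 8 recursive multiplications to 7 at each level.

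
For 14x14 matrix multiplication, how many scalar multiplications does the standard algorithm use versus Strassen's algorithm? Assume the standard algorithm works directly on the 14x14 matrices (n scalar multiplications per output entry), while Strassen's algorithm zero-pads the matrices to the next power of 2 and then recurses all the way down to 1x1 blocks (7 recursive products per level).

Matrix multiplication for 14x14 matrices:

Strassen's algorithm requires power-of-2 dimensions. Pad 14x14 to 16x16 (next power of 2).

Standard algorithm: 14^3 = 2744 multiplications
Strassen's algorithm: 7^(log2(16)) = 7^4 = 2401 multiplications
Savings: 2744 - 2401 = 343 multiplications

Standard: 2744 multiplications (14^3). Strassen: 2401 multiplications (7^4, after padding to 16x16). Strassen reduces 8 recursive multiplications to 7 at each level.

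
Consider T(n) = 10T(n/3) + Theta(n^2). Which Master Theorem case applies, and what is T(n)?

Master Theorem for T(n) = 10T(n/3) + O(n^2):

a = 10, b = 3, c = 2
log_b(a) = log_3(10) = 2.0959

Case 1: c = 2 < log_3(10) = 2.0959
T(n) = O(n^(log_3 10))

For T(n) = 10T(n/3) + O(n^2): log_3(10) = 2.0959. This is Case 1 of the Master Theorem (c < log_b(a), work dominated by leaves), giving O(n^(log_3 10)).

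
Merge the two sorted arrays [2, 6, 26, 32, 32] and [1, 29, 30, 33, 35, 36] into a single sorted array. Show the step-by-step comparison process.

Merging process:

Compare 2 vs 1: take 1 from right. Merged: [1]
Compare 2 vs 29: take 2 from left. Merged: [1, 2]
Compare 6 vs 29: take 6 from left. Merged: [1, 2, 6]
Compare 26 vs 29: take 26 from left. Merged: [1, 2, 6, 26]
Compare 32 vs 29: take 29 from right. Merged: [1, 2, 6, 26, 29]
Compare 32 vs 30: take 30 from right. Merged: [1, 2, 6, 26, 29, 30]
Compare 32 vs 33: take 32 from left. Merged: [1, 2, 6, 26, 29, 30, 32]
Compare 32 vs 33: take 32 from left. Merged: [1, 2, 6, 26, 29, 30, 32, 32]
Append remaining from right: [33, 35, 36]. Merged: [1, 2, 6, 26, 29, 30, 32, 32, 33, 35, 36]

Final merged array: [1, 2, 6, 26, 29, 30, 32, 32, 33, 35, 36]
Total comparisons: 8

The merged array is [1, 2, 6, 26, 29, 30, 32, 32, 33, 35, 36], requiring 8 comparisons. The merge step runs in O(n) time where n is the total number of elements.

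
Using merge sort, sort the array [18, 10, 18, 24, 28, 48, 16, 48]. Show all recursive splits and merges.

Merge sort trace:

Split: [18, 10, 18, 24, 28, 48, 16, 48] -> [18, 10, 18, 24] and [28, 48, 16, 48]
  Split: [18, 10, 18, 24] -> [18, 10] and [18, 24]
    Split: [18, 10] -> [18] and [10]
    Merge: [18] + [10] -> [10, 18]
    Split: [18, 24] -> [18] and [24]
    Merge: [18] + [24] -> [18, 24]
  Merge: [10, 18] + [18, 24] -> [10, 18, 18, 24]
  Split: [28, 48, 16, 48] -> [28, 48] and [16, 48]
    Split: [28, 48] -> [28] and [48]
    Merge: [28] + [48] -> [28, 48]
    Split: [16, 48] -> [16] and [48]
    Merge: [16] + [48] -> [16, 48]
  Merge: [28, 48] + [16, 48] -> [16, 28, 48, 48]
Merge: [10, 18, 18, 24] + [16, 28, 48, 48] -> [10, 16, 18, 18, 24, 28, 48, 48]

Final sorted array: [10, 16, 18, 18, 24, 28, 48, 48]

The merge sort proceeds by recursively splitting the array and merging sorted halves.
After all merges, the sorted array is [10, 16, 18, 18, 24, 28, 48, 48].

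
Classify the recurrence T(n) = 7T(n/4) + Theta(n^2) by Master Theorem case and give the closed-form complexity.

Master Theorem for T(n) = 7T(n/4) + O(n^2):

a = 7, b = 4, c = 2
log_b(a) = log_4(7) = 1.4037

Case 3: c = 2 > log_4(7) = 1.4037
T(n) = O(n^2) = O(n^2)

For T(n) = 7T(n/4) + O(n^2): log_4(7) = 1.4037. This is Case 3 of the Master Theorem (c > log_b(a), work dominated by root), giving O(n^2).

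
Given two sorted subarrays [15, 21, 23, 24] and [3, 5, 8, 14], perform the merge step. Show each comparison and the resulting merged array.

Merging process:

Compare 15 vs 3: take 3 from right. Merged: [3]
Compare 15 vs 5: take 5 from right. Merged: [3, 5]
Compare 15 vs 8: take 8 from right. Merged: [3, 5, 8]
Compare 15 vs 14: take 14 from right. Merged: [3, 5, 8, 14]
Append remaining from left: [15, 21, 23, 24]. Merged: [3, 5, 8, 14, 15, 21, 23, 24]

Final merged array: [3, 5, 8, 14, 15, 21, 23, 24]
Total comparisons: 4

The merged array is [3, 5, 8, 14, 15, 21, 23, 24], requiring 4 comparisons. The merge step runs in O(n) time where n is the total number of elements.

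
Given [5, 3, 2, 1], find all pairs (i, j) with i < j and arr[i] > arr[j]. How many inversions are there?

Finding inversions in [5, 3, 2, 1]:

(0, 1): arr[0]=5 > arr[1]=3
(0, 2): arr[0]=5 > arr[2]=2
(0, 3): arr[0]=5 > arr[3]=1
(1, 2): arr[1]=3 > arr[2]=2
(1, 3): arr[1]=3 > arr[3]=1
(2, 3): arr[2]=2 > arr[3]=1

Total inversions: 6

The array has 6 inversion(s): (0,1), (0,2), (0,3), (1,2), (1,3), (2,3). Each pair (i,j) satisfies i < j and arr[i] > arr[j].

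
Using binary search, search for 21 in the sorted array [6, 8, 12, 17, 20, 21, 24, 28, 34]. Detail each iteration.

Binary search for 21 in [6, 8, 12, 17, 20, 21, 24, 28, 34]:

lo=0, hi=8, mid=4, arr[mid]=20 -> 20 < 21, search right half
lo=5, hi=8, mid=6, arr[mid]=24 -> 24 > 21, search left half
lo=5, hi=5, mid=5, arr[mid]=21 -> Found target at index 5!

Binary search finds 21 at index 5 after 3 comparisons. The search repeatedly halves the search space by comparing with the middle element.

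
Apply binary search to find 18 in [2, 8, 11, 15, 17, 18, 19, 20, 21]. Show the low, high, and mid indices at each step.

Binary search for 18 in [2, 8, 11, 15, 17, 18, 19, 20, 21]:

lo=0, hi=8, mid=4, arr[mid]=17 -> 17 < 18, search right half
lo=5, hi=8, mid=6, arr[mid]=19 -> 19 > 18, search left half
lo=5, hi=5, mid=5, arr[mid]=18 -> Found target at index 5!

Binary search finds 18 at index 5 after 3 comparisons. The search repeatedly halves the search space by comparing with the middle element.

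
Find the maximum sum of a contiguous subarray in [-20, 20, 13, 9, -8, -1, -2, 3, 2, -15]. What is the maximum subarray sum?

Using Kadane's algorithm on [-20, 20, 13, 9, -8, -1, -2, 3, 2, -15]:

Scanning through the array:
Position 1 (value 20): max_ending_here = 20, max_so_far = 20
Position 2 (value 13): max_ending_here = 33, max_so_far = 33
Position 3 (value 9): max_ending_here = 42, max_so_far = 42
Position 4 (value -8): max_ending_here = 34, max_so_far = 42
Position 5 (value -1): max_ending_here = 33, max_so_far = 42
Position 6 (value -2): max_ending_here = 31, max_so_far = 42
Position 7 (value 3): max_ending_here = 34, max_so_far = 42
Position 8 (value 2): max_ending_here = 36, max_so_far = 42
Position 9 (value -15): max_ending_here = 21, max_so_far = 42

Maximum subarray: [20, 13, 9]
Maximum sum: 42

The maximum subarray is [20, 13, 9] with sum 42. This subarray runs from index 1 to index 3.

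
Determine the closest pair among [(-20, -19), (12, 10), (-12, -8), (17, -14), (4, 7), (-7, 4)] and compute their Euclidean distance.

Computing all pairwise distances among 6 points:

d((-20, -19), (12, 10)) = 43.1856
d((-20, -19), (-12, -8)) = 13.6015
d((-20, -19), (17, -14)) = 37.3363
d((-20, -19), (4, 7)) = 35.3836
d((-20, -19), (-7, 4)) = 26.4197
d((12, 10), (-12, -8)) = 30.0
d((12, 10), (17, -14)) = 24.5153
d((12, 10), (4, 7)) = 8.544 <-- minimum
d((12, 10), (-7, 4)) = 19.9249
d((-12, -8), (17, -14)) = 29.6142
d((-12, -8), (4, 7)) = 21.9317
d((-12, -8), (-7, 4)) = 13.0
d((17, -14), (4, 7)) = 24.6982
d((17, -14), (-7, 4)) = 30.0
d((4, 7), (-7, 4)) = 11.4018

Closest pair: (12, 10) and (4, 7) with distance 8.544

The closest pair is (12, 10) and (4, 7) with Euclidean distance 8.544. For 6 points, brute-force pairwise comparison is shown above. For large n, the divide-and-conquer algorithm (sort by x, recurse on halves, check the dividing strip) achieves O(n log n).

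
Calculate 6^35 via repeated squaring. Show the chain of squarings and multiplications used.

Computing 6^35 by squaring (build up from 6^1; each line after the first costs one multiplication):

6^1 = 6
6^2 = (6^1)^2 = 6^2 = 36
6^4 = (6^2)^2 = 36^2 = 1296
6^8 = (6^4)^2 = 1296^2 = 1679616
6^16 = (6^8)^2 = 1679616^2 = 2821109907456
6^17 = 6 * 6^16 = 6 * 2821109907456 = 16926659444736
6^34 = (6^17)^2 = 16926659444736^2 = 286511799958070431838109696
6^35 = 6 * 6^34 = 6 * 286511799958070431838109696 = 1719070799748422591028658176

Result: 1719070799748422591028658176
Multiplications needed: 7 (7 lines after 6^1)

6^35 = 1719070799748422591028658176. Using exponentiation by squaring, this requires 7 multiplications. The key idea: if the exponent is even, square the half-power; if odd, multiply by the base once.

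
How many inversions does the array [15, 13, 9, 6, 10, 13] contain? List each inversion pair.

Finding inversions in [15, 13, 9, 6, 10, 13]:

(0, 1): arr[0]=15 > arr[1]=13
(0, 2): arr[0]=15 > arr[2]=9
(0, 3): arr[0]=15 > arr[3]=6
(0, 4): arr[0]=15 > arr[4]=10
(0, 5): arr[0]=15 > arr[5]=13
(1, 2): arr[1]=13 > arr[2]=9
(1, 3): arr[1]=13 > arr[3]=6
(1, 4): arr[1]=13 > arr[4]=10
(2, 3): arr[2]=9 > arr[3]=6

Total inversions: 9

The array has 9 inversion(s): (0,1), (0,2), (0,3), (0,4), (0,5), (1,2), (1,3), (1,4), (2,3). Each pair (i,j) satisfies i < j and arr[i] > arr[j].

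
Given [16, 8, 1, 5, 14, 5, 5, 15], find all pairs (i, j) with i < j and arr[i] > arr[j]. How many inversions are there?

Finding inversions in [16, 8, 1, 5, 14, 5, 5, 15]:

(0, 1): arr[0]=16 > arr[1]=8
(0, 2): arr[0]=16 > arr[2]=1
(0, 3): arr[0]=16 > arr[3]=5
(0, 4): arr[0]=16 > arr[4]=14
(0, 5): arr[0]=16 > arr[5]=5
(0, 6): arr[0]=16 > arr[6]=5
(0, 7): arr[0]=16 > arr[7]=15
(1, 2): arr[1]=8 > arr[2]=1
(1, 3): arr[1]=8 > arr[3]=5
(1, 5): arr[1]=8 > arr[5]=5
(1, 6): arr[1]=8 > arr[6]=5
(4, 5): arr[4]=14 > arr[5]=5
(4, 6): arr[4]=14 > arr[6]=5

Total inversions: 13

The array has 13 inversion(s): (0,1), (0,2), (0,3), (0,4), (0,5), (0,6), (0,7), (1,2), (1,3), (1,5), (1,6), (4,5), (4,6). Each pair (i,j) satisfies i < j and arr[i] > arr[j].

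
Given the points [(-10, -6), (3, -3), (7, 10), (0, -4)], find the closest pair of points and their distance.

Computing all pairwise distances among 4 points:

d((-10, -6), (3, -3)) = 13.3417
d((-10, -6), (7, 10)) = 23.3452
d((-10, -6), (0, -4)) = 10.198
d((3, -3), (7, 10)) = 13.6015
d((3, -3), (0, -4)) = 3.1623 <-- minimum
d((7, 10), (0, -4)) = 15.6525

Closest pair: (3, -3) and (0, -4) with distance 3.1623

The closest pair is (3, -3) and (0, -4) with Euclidean distance 3.1623. For 4 points, brute-force pairwise comparison is shown above. For large n, the divide-and-conquer algorithm (sort by x, recurse on halves, check the dividing strip) achieves O(n log n).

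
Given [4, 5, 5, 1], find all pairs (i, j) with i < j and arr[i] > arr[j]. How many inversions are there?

Finding inversions in [4, 5, 5, 1]:

(0, 3): arr[0]=4 > arr[3]=1
(1, 3): arr[1]=5 > arr[3]=1
(2, 3): arr[2]=5 > arr[3]=1

Total inversions: 3

The array has 3 inversion(s): (0,3), (1,3), (2,3). Each pair (i,j) satisfies i < j and arr[i] > arr[j].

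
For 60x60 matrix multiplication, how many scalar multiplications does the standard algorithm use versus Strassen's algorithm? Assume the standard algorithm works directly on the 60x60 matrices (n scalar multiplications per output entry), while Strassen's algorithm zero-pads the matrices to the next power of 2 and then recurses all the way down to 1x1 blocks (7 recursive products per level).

Matrix multiplication for 60x60 matrices:

Strassen's algorithm requires power-of-2 dimensions. Pad 60x60 to 64x64 (next power of 2).

Standard algorithm: 60^3 = 216000 multiplications
Strassen's algorithm: 7^(log2(64)) = 7^6 = 117649 multiplications
Savings: 216000 - 117649 = 98351 multiplications

Standard: 216000 multiplications (60^3). Strassen: 117649 multiplications (7^6, after padding to 64x64). Strassen reduces 8 recursive multiplications to 7 at each level.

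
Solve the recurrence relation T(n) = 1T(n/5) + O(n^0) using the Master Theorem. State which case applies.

Master Theorem for T(n) = 1T(n/5) + O(n^0):

a = 1, b = 5, c = 0
log_b(a) = log_5(1) = 0.0000

Case 2: c = 0 = log_5(1) = 0.0000
T(n) = O(n^0 log n) = O(log n)

For T(n) = 1T(n/5) + O(n^0): log_5(1) = 0.0000. This is Case 2 of the Master Theorem (c = log_b(a), equal work at all levels), giving O(log n).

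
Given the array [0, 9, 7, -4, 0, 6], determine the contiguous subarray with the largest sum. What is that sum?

Using Kadane's algorithm on [0, 9, 7, -4, 0, 6]:

Scanning through the array:
Position 1 (value 9): max_ending_here = 9, max_so_far = 9
Position 2 (value 7): max_ending_here = 16, max_so_far = 16
Position 3 (value -4): max_ending_here = 12, max_so_far = 16
Position 4 (value 0): max_ending_here = 12, max_so_far = 16
Position 5 (value 6): max_ending_here = 18, max_so_far = 18

Maximum subarray: [0, 9, 7, -4, 0, 6]
Maximum sum: 18

The maximum subarray is [0, 9, 7, -4, 0, 6] with sum 18. This subarray runs from index 0 to index 5.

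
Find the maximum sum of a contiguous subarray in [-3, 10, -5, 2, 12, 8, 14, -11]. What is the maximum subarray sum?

Using Kadane's algorithm on [-3, 10, -5, 2, 12, 8, 14, -11]:

Scanning through the array:
Position 1 (value 10): max_ending_here = 10, max_so_far = 10
Position 2 (value -5): max_ending_here = 5, max_so_far = 10
Position 3 (value 2): max_ending_here = 7, max_so_far = 10
Position 4 (value 12): max_ending_here = 19, max_so_far = 19
Position 5 (value 8): max_ending_here = 27, max_so_far = 27
Position 6 (value 14): max_ending_here = 41, max_so_far = 41
Position 7 (value -11): max_ending_here = 30, max_so_far = 41

Maximum subarray: [10, -5, 2, 12, 8, 14]
Maximum sum: 41

The maximum subarray is [10, -5, 2, 12, 8, 14] with sum 41. This subarray runs from index 1 to index 6.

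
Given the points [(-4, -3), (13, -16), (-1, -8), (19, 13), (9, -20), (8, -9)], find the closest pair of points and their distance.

Computing all pairwise distances among 6 points:

d((-4, -3), (13, -16)) = 21.4009
d((-4, -3), (-1, -8)) = 5.831
d((-4, -3), (19, 13)) = 28.0179
d((-4, -3), (9, -20)) = 21.4009
d((-4, -3), (8, -9)) = 13.4164
d((13, -16), (-1, -8)) = 16.1245
d((13, -16), (19, 13)) = 29.6142
d((13, -16), (9, -20)) = 5.6569 <-- minimum
d((13, -16), (8, -9)) = 8.6023
d((-1, -8), (19, 13)) = 29.0
d((-1, -8), (9, -20)) = 15.6205
d((-1, -8), (8, -9)) = 9.0554
d((19, 13), (9, -20)) = 34.4819
d((19, 13), (8, -9)) = 24.5967
d((9, -20), (8, -9)) = 11.0454

Closest pair: (13, -16) and (9, -20) with distance 5.6569

The closest pair is (13, -16) and (9, -20) with Euclidean distance 5.6569. For 6 points, brute-force pairwise comparison is shown above. For large n, the divide-and-conquer algorithm (sort by x, recurse on halves, check the dividing strip) achieves O(n log n).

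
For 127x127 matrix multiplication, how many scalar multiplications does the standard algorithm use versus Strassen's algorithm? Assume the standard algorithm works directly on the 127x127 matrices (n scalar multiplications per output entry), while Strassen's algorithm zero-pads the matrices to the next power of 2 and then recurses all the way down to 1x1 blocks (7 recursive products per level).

Matrix multiplication for 127x127 matrices:

Strassen's algorithm requires power-of-2 dimensions. Pad 127x127 to 128x128 (next power of 2).

Standard algorithm: 127^3 = 2048383 multiplications
Strassen's algorithm: 7^(log2(128)) = 7^7 = 823543 multiplications
Savings: 2048383 - 823543 = 1224840 multiplications

Standard: 2048383 multiplications (127^3). Strassen: 823543 multiplications (7^7, after padding to 128x128). Strassen reduces 8 recursive multiplications to 7 at each level.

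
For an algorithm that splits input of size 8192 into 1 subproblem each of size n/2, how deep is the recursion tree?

For divide and conquer with division factor 2:

Problem sizes at each level:
Level 0: 8192
Level 1: 4096
Level 2: 2048
Level 3: 1024
Level 4: 512
Level 5: 256
Level 6: 128
Level 7: 64
Level 8: 32
Level 9: 16
Level 10: 8
Level 11: 4
Level 12: 2
Level 13: 1

The root is level 0 and the size-1 base case is level 13 (the tree spans levels 0 through 13, i.e. 14 levels counting the root), so the depth is the number of divisions: log_2(8192) = 13

The recursion tree depth is log_2(8192) = 13. At each level, the problem size is divided by 2, so it takes 13 divisions to reduce to a base case of size 1. The algorithm makes 1 recursive call at each level.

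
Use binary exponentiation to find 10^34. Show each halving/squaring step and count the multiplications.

Computing 10^34 by squaring (build up from 10^1; each line after the first costs one multiplication):

10^1 = 10
10^2 = (10^1)^2 = 10^2 = 100
10^4 = (10^2)^2 = 100^2 = 10000
10^8 = (10^4)^2 = 10000^2 = 100000000
10^16 = (10^8)^2 = 100000000^2 = 10000000000000000
10^17 = 10 * 10^16 = 10 * 10000000000000000 = 100000000000000000
10^34 = (10^17)^2 = 100000000000000000^2 = 10000000000000000000000000000000000

Result: 10000000000000000000000000000000000
Multiplications needed: 6 (6 lines after 10^1)

10^34 = 10000000000000000000000000000000000. Using exponentiation by squaring, this requires 6 multiplications. The key idea: if the exponent is even, square the half-power; if odd, multiply by the base once.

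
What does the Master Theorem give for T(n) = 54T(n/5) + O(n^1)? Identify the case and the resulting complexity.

Master Theorem for T(n) = 54T(n/5) + O(n^1):

a = 54, b = 5, c = 1
log_b(a) = log_5(54) = 2.4785

Case 1: c = 1 < log_5(54) = 2.4785
T(n) = O(n^(log_5 54))

For T(n) = 54T(n/5) + O(n^1): log_5(54) = 2.4785. This is Case 1 of the Master Theorem (c < log_b(a), work dominated by leaves), giving O(n^(log_5 54)).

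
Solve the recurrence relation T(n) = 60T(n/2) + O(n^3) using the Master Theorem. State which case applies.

Master Theorem for T(n) = 60T(n/2) + O(n^3):

a = 60, b = 2, c = 3
log_b(a) = log_2(60) = 5.9069

Case 1: c = 3 < log_2(60) = 5.9069
T(n) = O(n^(log_2 60))

For T(n) = 60T(n/2) + O(n^3): log_2(60) = 5.9069. This is Case 1 of the Master Theorem (c < log_b(a), work dominated by leaves), giving O(n^(log_2 60)).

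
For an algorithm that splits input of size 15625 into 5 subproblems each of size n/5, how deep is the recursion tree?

For divide and conquer with division factor 5:

Problem sizes at each level:
Level 0: 15625
Level 1: 3125
Level 2: 625
Level 3: 125
Level 4: 25
Level 5: 5
Level 6: 1

The root is level 0 and the size-1 base case is level 6 (the tree spans levels 0 through 6, i.e. 7 levels counting the root), so the depth is the number of divisions: log_5(15625) = 6

The recursion tree depth is log_5(15625) = 6. At each level, the problem size is divided by 5, so it takes 6 divisions to reduce to a base case of size 1. The algorithm makes 5 recursive calls at each level.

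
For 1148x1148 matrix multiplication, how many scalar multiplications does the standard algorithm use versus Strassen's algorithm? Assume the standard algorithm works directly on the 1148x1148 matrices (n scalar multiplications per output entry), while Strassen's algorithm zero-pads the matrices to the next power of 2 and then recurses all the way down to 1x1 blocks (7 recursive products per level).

Matrix multiplication for 1148x1148 matrices:

Strassen's algorithm requires power-of-2 dimensions. Pad 1148x1148 to 2048x2048 (next power of 2).

Standard algorithm: 1148^3 = 1512953792 multiplications
Strassen's algorithm: 7^(log2(2048)) = 7^11 = 1977326743 multiplications
Difference: 1512953792 - 1977326743 = -464372951 (Strassen uses MORE here due to padding overhead — for small or just-over-power-of-2 n, padding can outweigh the per-level savings)

Standard: 1512953792 multiplications (1148^3). Strassen: 1977326743 multiplications (7^11, after padding to 2048x2048). Strassen reduces 8 recursive multiplications to 7 at each level.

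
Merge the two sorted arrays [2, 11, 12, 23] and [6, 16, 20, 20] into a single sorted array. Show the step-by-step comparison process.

Merging process:

Compare 2 vs 6: take 2 from left. Merged: [2]
Compare 11 vs 6: take 6 from right. Merged: [2, 6]
Compare 11 vs 16: take 11 from left. Merged: [2, 6, 11]
Compare 12 vs 16: take 12 from left. Merged: [2, 6, 11, 12]
Compare 23 vs 16: take 16 from right. Merged: [2, 6, 11, 12, 16]
Compare 23 vs 20: take 20 from right. Merged: [2, 6, 11, 12, 16, 20]
Compare 23 vs 20: take 20 from right. Merged: [2, 6, 11, 12, 16, 20, 20]
Append remaining from left: [23]. Merged: [2, 6, 11, 12, 16, 20, 20, 23]

Final merged array: [2, 6, 11, 12, 16, 20, 20, 23]
Total comparisons: 7

The merged array is [2, 6, 11, 12, 16, 20, 20, 23], requiring 7 comparisons. The merge step runs in O(n) time where n is the total number of elements.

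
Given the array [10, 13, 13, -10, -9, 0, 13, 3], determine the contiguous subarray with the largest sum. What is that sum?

Using Kadane's algorithm on [10, 13, 13, -10, -9, 0, 13, 3]:

Scanning through the array:
Position 1 (value 13): max_ending_here = 23, max_so_far = 23
Position 2 (value 13): max_ending_here = 36, max_so_far = 36
Position 3 (value -10): max_ending_here = 26, max_so_far = 36
Position 4 (value -9): max_ending_here = 17, max_so_far = 36
Position 5 (value 0): max_ending_here = 17, max_so_far = 36
Position 6 (value 13): max_ending_here = 30, max_so_far = 36
Position 7 (value 3): max_ending_here = 33, max_so_far = 36

Maximum subarray: [10, 13, 13]
Maximum sum: 36

The maximum subarray is [10, 13, 13] with sum 36. This subarray runs from index 0 to index 2.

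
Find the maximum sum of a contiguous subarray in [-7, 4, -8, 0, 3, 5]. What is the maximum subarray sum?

Using Kadane's algorithm on [-7, 4, -8, 0, 3, 5]:

Scanning through the array:
Position 1 (value 4): max_ending_here = 4, max_so_far = 4
Position 2 (value -8): max_ending_here = -4, max_so_far = 4
Position 3 (value 0): max_ending_here = 0, max_so_far = 4
Position 4 (value 3): max_ending_here = 3, max_so_far = 4
Position 5 (value 5): max_ending_here = 8, max_so_far = 8

Maximum subarray: [0, 3, 5]
Maximum sum: 8

The maximum subarray is [0, 3, 5] with sum 8. This subarray runs from index 3 to index 5.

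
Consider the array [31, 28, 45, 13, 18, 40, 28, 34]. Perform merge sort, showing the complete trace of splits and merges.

Merge sort trace:

Split: [31, 28, 45, 13, 18, 40, 28, 34] -> [31, 28, 45, 13] and [18, 40, 28, 34]
  Split: [31, 28, 45, 13] -> [31, 28] and [45, 13]
    Split: [31, 28] -> [31] and [28]
    Merge: [31] + [28] -> [28, 31]
    Split: [45, 13] -> [45] and [13]
    Merge: [45] + [13] -> [13, 45]
  Merge: [28, 31] + [13, 45] -> [13, 28, 31, 45]
  Split: [18, 40, 28, 34] -> [18, 40] and [28, 34]
    Split: [18, 40] -> [18] and [40]
    Merge: [18] + [40] -> [18, 40]
    Split: [28, 34] -> [28] and [34]
    Merge: [28] + [34] -> [28, 34]
  Merge: [18, 40] + [28, 34] -> [18, 28, 34, 40]
Merge: [13, 28, 31, 45] + [18, 28, 34, 40] -> [13, 18, 28, 28, 31, 34, 40, 45]

Final sorted array: [13, 18, 28, 28, 31, 34, 40, 45]

The merge sort proceeds by recursively splitting the array and merging sorted halves.
After all merges, the sorted array is [13, 18, 28, 28, 31, 34, 40, 45].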